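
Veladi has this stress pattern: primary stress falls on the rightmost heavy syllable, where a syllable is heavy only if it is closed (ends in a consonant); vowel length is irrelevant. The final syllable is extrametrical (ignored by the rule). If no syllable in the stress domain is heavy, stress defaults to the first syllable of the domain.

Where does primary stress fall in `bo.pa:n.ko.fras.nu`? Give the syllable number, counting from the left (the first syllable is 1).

The final syllable (5, nu) is extrametrical; the stress domain is syllables 1–4.
Weights: 1 bo L, 2 pa:n H, 3 ko L, 4 fras H.
Heavy syllables in the domain: 2, 4. The rightmost is syllable 4 (fras).
Primary stress: syllable 4 → bo.pa:n.ko.ˈfras.nu.

4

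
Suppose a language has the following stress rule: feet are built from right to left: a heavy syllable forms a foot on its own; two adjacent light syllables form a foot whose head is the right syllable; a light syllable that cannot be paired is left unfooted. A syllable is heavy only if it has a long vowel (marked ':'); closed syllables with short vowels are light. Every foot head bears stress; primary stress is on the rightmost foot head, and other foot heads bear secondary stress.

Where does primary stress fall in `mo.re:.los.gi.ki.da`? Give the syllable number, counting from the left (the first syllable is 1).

Weights: 1 mo L, 2 re: H, 3 los L, 4 gi L, 5 ki L, 6 da L.
Parse right to left (heavy = foot alone; LL = one foot; stranded L unfooted): mo (ˈre:) (los.ˈgi) (ki.ˈda).
Foot heads: 2, 4, 6.
Primary stress on the rightmost head = syllable 6.
Primary stress: syllable 6 → mo.re:.los.gi.ki.ˈda.

6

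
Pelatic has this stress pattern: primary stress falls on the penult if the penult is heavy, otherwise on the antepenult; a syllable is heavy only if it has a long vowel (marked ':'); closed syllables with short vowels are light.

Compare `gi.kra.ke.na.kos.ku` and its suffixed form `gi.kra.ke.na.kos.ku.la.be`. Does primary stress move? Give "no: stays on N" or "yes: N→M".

yes: 4→6

Base `gi.kra.ke.na.kos.ku` (6 syllables):
  Weights: 4 na L, 5 kos L, 6 ku L.
  The penult (syllable 5, kos) is light, so stress falls on the antepenult (syllable 4, na).
  → primary stress on syllable 4.
Suffixed `gi.kra.ke.na.kos.ku.la.be` (8 syllables):
  Weights: 6 ku L, 7 la L, 8 be L.
  The penult (syllable 7, la) is light, so stress falls on the antepenult (syllable 6, ku).
  → primary stress on syllable 6.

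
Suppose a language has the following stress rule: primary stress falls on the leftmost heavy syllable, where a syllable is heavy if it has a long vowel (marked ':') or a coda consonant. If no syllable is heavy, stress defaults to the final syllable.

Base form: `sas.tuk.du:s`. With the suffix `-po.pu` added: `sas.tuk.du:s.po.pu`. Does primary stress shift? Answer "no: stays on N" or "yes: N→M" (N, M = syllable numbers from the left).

no: stays on 1

Base `sas.tuk.du:s` (3 syllables):
  Weights: 1 sas H, 2 tuk H, 3 du:s H.
  Heavy syllables in the domain: 1, 2, 3. The leftmost is syllable 1 (sas).
  → primary stress on syllable 1.
Suffixed `sas.tuk.du:s.po.pu` (5 syllables):
  Weights: 1 sas H, 2 tuk H, 3 du:s H, 4 po L, 5 pu L.
  Heavy syllables in the domain: 1, 2, 3. The leftmost is syllable 1 (sas).
  → primary stress on syllable 1.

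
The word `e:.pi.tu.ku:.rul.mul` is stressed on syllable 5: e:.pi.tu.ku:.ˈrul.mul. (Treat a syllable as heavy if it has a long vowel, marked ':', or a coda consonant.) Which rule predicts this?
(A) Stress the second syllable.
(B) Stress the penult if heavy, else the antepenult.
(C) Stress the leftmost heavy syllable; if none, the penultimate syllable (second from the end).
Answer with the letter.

B

Rule A → syllable 2 (observed: 5).
Rule B → syllable 5 ✓.
Rule C → syllable 1 (observed: 5).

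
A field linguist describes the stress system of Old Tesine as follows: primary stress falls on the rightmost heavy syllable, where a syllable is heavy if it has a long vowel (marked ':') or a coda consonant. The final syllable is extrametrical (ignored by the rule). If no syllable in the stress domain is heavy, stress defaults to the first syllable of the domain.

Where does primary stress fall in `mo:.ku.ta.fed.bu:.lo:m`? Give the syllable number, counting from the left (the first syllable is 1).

The final syllable (6, lo:m) is extrametrical; the stress domain is syllables 1–5.
Weights: 1 mo: H, 2 ku L, 3 ta L, 4 fed H, 5 bu: H.
Heavy syllables in the domain: 1, 4, 5. The rightmost is syllable 5 (bu:).
Primary stress: syllable 5 → mo:.ku.ta.fed.ˈbu:.lo:m.

5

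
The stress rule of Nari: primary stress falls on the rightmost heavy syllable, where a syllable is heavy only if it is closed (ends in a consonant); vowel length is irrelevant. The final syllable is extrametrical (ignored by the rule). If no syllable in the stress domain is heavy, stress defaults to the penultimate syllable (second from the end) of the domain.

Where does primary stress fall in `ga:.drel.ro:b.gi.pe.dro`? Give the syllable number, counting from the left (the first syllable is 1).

3

The final syllable (6, dro) is extrametrical; the stress domain is syllables 1–5.
Weights: 1 ga: L, 2 drel H, 3 ro:b H, 4 gi L, 5 pe L.
Heavy syllables in the domain: 2, 3. The rightmost is syllable 3 (ro:b).
Primary stress: syllable 3 → ga:.drel.ˈro:b.gi.pe.dro.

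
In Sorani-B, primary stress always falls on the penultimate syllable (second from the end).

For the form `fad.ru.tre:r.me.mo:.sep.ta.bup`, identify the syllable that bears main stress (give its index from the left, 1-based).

7

The word has 8 syllables; the penultimate syllable (second from the end) is syllable 7 (ta).
Primary stress: syllable 7 → fad.ru.tre:r.me.mo:.sep.ˈta.bup.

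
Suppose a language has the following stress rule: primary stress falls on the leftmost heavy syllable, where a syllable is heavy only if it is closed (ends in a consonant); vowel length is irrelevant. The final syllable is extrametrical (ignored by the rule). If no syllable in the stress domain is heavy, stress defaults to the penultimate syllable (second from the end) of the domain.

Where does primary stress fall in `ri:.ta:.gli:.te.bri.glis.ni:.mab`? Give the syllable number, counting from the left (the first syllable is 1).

The final syllable (8, mab) is extrametrical; the stress domain is syllables 1–7.
Weights: 1 ri: L, 2 ta: L, 3 gli: L, 4 te L, 5 bri L, 6 glis H, 7 ni: L.
Heavy syllables in the domain: 6. The leftmost is syllable 6 (glis).
Primary stress: syllable 6 → ri:.ta:.gli:.te.bri.ˈglis.ni:.mab.

6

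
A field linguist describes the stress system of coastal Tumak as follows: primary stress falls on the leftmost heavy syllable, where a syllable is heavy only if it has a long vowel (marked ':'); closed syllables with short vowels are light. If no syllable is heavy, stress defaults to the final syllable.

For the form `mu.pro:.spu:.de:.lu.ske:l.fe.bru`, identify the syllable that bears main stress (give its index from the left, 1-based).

Weights: 1 mu L, 2 pro: H, 3 spu: H, 4 de: H, 5 lu L, 6 ske:l H, 7 fe L, 8 bru L.
Heavy syllables in the domain: 2, 3, 4, 6. The leftmost is syllable 2 (pro:).
Primary stress: syllable 2 → mu.ˈpro:.spu:.de:.lu.ske:l.fe.bru.

2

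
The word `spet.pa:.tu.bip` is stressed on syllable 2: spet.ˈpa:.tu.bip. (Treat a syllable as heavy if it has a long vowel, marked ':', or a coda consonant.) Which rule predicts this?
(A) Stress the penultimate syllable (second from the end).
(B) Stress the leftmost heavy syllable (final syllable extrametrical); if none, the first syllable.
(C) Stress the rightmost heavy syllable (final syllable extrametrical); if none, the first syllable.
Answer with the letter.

Rule A → syllable 3 (observed: 2).
Rule B → syllable 1 (observed: 2).
Rule C → syllable 2 ✓.

C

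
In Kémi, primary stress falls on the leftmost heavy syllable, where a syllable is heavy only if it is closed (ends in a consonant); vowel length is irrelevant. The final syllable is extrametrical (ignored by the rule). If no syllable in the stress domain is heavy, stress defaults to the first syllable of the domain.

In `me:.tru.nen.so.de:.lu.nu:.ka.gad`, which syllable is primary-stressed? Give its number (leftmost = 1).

3

The final syllable (9, gad) is extrametrical; the stress domain is syllables 1–8.
Weights: 1 me: L, 2 tru L, 3 nen H, 4 so L, 5 de: L, 6 lu L, 7 nu: L, 8 ka L.
Heavy syllables in the domain: 3. The leftmost is syllable 3 (nen).
Primary stress: syllable 3 → me:.tru.ˈnen.so.de:.lu.nu:.ka.gad.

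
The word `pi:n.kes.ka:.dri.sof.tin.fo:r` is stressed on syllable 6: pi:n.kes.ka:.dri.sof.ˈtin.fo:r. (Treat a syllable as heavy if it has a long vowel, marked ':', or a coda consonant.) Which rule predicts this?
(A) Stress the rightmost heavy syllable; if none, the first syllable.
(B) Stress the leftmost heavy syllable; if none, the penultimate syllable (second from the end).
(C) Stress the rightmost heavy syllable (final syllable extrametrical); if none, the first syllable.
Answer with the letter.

C

Rule A → syllable 7 (observed: 6).
Rule B → syllable 1 (observed: 6).
Rule C → syllable 6 ✓.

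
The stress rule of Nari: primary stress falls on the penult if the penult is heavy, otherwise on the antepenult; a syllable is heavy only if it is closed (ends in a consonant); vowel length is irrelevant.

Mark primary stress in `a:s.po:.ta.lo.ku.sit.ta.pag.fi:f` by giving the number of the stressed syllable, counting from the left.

8

Weights: 7 ta L, 8 pag H, 9 fi:f H.
The penult (syllable 8, pag) is heavy, so it takes stress.
Primary stress: syllable 8 → a:s.po:.ta.lo.ku.sit.ta.ˈpag.fi:f.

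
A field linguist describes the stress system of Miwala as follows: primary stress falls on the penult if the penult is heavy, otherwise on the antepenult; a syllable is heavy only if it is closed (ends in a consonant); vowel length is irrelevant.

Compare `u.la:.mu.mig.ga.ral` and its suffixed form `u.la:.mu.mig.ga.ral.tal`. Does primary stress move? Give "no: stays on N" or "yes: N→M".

yes: 4→6

Base `u.la:.mu.mig.ga.ral` (6 syllables):
  Weights: 4 mig H, 5 ga L, 6 ral H.
  The penult (syllable 5, ga) is light, so stress falls on the antepenult (syllable 4, mig).
  → primary stress on syllable 4.
Suffixed `u.la:.mu.mig.ga.ral.tal` (7 syllables):
  Weights: 5 ga L, 6 ral H, 7 tal H.
  The penult (syllable 6, ral) is heavy, so it takes stress.
  → primary stress on syllable 6.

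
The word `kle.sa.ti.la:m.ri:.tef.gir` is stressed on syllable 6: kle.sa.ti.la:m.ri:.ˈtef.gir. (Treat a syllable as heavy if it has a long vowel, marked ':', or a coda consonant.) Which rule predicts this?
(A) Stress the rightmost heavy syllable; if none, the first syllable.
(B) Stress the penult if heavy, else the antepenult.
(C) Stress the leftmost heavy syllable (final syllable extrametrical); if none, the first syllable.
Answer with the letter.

Rule A → syllable 7 (observed: 6).
Rule B → syllable 6 ✓.
Rule C → syllable 4 (observed: 6).

B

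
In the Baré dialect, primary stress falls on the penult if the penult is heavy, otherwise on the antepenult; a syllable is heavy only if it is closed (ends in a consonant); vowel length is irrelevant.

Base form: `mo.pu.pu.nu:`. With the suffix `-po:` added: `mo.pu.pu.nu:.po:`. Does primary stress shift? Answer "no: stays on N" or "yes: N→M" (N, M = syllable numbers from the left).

Base `mo.pu.pu.nu:` (4 syllables):
  Weights: 2 pu L, 3 pu L, 4 nu: L.
  The penult (syllable 3, pu) is light, so stress falls on the antepenult (syllable 2, pu).
  → primary stress on syllable 2.
Suffixed `mo.pu.pu.nu:.po:` (5 syllables):
  Weights: 3 pu L, 4 nu: L, 5 po: L.
  The penult (syllable 4, nu:) is light, so stress falls on the antepenult (syllable 3, pu).
  → primary stress on syllable 3.

yes: 2→3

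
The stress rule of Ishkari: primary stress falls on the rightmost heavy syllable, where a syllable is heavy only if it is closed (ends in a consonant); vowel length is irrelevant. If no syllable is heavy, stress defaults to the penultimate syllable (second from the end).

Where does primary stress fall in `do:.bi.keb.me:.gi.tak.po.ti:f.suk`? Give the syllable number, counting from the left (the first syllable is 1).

Weights: 1 do: L, 2 bi L, 3 keb H, 4 me: L, 5 gi L, 6 tak H, 7 po L, 8 ti:f H, 9 suk H.
Heavy syllables in the domain: 3, 6, 8, 9. The rightmost is syllable 9 (suk).
Primary stress: syllable 9 → do:.bi.keb.me:.gi.tak.po.ti:f.ˈsuk.

9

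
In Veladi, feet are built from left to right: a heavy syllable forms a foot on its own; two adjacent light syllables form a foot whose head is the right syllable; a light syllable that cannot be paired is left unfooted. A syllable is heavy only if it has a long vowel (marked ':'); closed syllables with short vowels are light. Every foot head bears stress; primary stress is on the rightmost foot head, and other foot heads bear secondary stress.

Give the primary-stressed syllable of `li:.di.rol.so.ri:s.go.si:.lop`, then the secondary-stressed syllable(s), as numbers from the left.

primary 7, secondary 1, 3, 5

Weights: 1 li: H, 2 di L, 3 rol L, 4 so L, 5 ri:s H, 6 go L, 7 si: H, 8 lop L.
Parse left to right (heavy = foot alone; LL = one foot; stranded L unfooted): (ˈli:) (di.ˈrol) so (ˈri:s) go (ˈsi:) lop.
Foot heads: 1, 3, 5, 7.
Primary stress on the rightmost head = syllable 7.
Secondary stress on 1, 3, 5: ˌli:.di.ˌrol.so.ˌri:s.go.ˈsi:.lop.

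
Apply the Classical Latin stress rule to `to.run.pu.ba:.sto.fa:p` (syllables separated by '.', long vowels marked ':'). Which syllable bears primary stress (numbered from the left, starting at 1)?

Classical Latin: stress the penult if heavy (long vowel or closed), else the antepenult.
Weights: 4 ba: H, 5 sto L, 6 fa:p H.
The penult (syllable 5, sto) is light, so stress falls on the antepenult (syllable 4, ba:).
Stress on syllable 4: to.run.pu.ˈba:.sto.fa:p.

4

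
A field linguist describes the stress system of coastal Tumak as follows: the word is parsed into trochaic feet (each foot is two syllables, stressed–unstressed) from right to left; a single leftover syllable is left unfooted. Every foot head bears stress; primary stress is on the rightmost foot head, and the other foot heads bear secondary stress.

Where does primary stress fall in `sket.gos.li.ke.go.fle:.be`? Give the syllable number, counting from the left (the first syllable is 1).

Parse right to left into trochaic (ˈσσ) feet: sket (ˈgos.li) (ˈke.go) (ˈfle:.be). Syllable 1 is left unfooted.
Foot heads (stressed positions): 2, 4, 6.
End Rule Rightmost: primary stress on the rightmost head = syllable 6.
Primary stress: syllable 6 → sket.gos.li.ke.go.ˈfle:.be.

6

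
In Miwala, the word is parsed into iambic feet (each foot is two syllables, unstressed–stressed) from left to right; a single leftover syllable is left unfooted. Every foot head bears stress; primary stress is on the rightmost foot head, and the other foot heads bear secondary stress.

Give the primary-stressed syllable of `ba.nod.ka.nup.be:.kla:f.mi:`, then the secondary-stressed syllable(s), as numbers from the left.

Parse left to right into iambic (σˈσ) feet: (ba.ˈnod) (ka.ˈnup) (be:.ˈkla:f) mi:. Syllable 7 is left unfooted.
Foot heads (stressed positions): 2, 4, 6.
End Rule Rightmost: primary stress on the rightmost head = syllable 6.
Secondary stress on 2, 4: ba.ˌnod.ka.ˌnup.be:.ˈkla:f.mi:.

primary 6, secondary 2, 4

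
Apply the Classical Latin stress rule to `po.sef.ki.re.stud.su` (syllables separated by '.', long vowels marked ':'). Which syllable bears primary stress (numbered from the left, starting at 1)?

Classical Latin: stress the penult if heavy (long vowel or closed), else the antepenult.
Weights: 4 re L, 5 stud H, 6 su L.
The penult (syllable 5, stud) is heavy, so it takes stress.
Stress on syllable 5: po.sef.ki.re.ˈstud.su.

5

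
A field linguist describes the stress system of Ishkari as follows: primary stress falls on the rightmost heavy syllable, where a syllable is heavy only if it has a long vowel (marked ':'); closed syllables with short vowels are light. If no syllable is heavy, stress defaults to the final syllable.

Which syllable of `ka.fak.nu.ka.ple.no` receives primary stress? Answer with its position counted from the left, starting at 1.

Weights: 1 ka L, 2 fak L, 3 nu L, 4 ka L, 5 ple L, 6 no L.
No heavy syllable in the domain; default to the final syllable = syllable 6.
Primary stress: syllable 6 → ka.fak.nu.ka.ple.ˈno.

6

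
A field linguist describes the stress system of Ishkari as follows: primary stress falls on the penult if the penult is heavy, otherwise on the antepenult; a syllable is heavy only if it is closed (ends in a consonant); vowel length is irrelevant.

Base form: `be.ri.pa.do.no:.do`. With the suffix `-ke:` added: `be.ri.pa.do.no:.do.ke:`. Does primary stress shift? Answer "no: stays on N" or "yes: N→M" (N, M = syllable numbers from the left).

Base `be.ri.pa.do.no:.do` (6 syllables):
  Weights: 4 do L, 5 no: L, 6 do L.
  The penult (syllable 5, no:) is light, so stress falls on the antepenult (syllable 4, do).
  → primary stress on syllable 4.
Suffixed `be.ri.pa.do.no:.do.ke:` (7 syllables):
  Weights: 5 no: L, 6 do L, 7 ke: L.
  The penult (syllable 6, do) is light, so stress falls on the antepenult (syllable 5, no:).
  → primary stress on syllable 5.

yes: 4→5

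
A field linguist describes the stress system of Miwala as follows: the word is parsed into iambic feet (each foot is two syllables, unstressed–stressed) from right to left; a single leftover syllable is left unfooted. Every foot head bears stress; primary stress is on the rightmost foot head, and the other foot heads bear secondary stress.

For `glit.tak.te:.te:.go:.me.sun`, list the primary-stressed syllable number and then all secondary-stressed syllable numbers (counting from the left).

Parse right to left into iambic (σˈσ) feet: glit (tak.ˈte:) (te:.ˈgo:) (me.ˈsun). Syllable 1 is left unfooted.
Foot heads (stressed positions): 3, 5, 7.
End Rule Rightmost: primary stress on the rightmost head = syllable 7.
Secondary stress on 3, 5: glit.tak.ˌte:.te:.ˌgo:.me.ˈsun.

primary 7, secondary 3, 5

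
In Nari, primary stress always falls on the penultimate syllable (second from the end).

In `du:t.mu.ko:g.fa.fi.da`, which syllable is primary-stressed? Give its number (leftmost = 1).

5

The word has 6 syllables; the penultimate syllable (second from the end) is syllable 5 (fi).
Primary stress: syllable 5 → du:t.mu.ko:g.fa.ˈfi.da.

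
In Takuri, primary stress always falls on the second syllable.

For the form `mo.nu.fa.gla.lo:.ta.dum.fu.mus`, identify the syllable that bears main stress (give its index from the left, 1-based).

2

The word has 9 syllables; the second syllable is syllable 2 (nu).
Primary stress: syllable 2 → mo.ˈnu.fa.gla.lo:.ta.dum.fu.mus.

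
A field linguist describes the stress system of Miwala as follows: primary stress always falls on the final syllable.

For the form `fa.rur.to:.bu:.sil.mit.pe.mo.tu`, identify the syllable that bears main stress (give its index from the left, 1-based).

9

The word has 9 syllables; the final syllable is syllable 9 (tu).
Primary stress: syllable 9 → fa.rur.to:.bu:.sil.mit.pe.mo.ˈtu.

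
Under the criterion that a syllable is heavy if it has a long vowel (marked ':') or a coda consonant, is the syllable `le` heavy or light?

`le`: short vowel, open (no coda). Short vowel, open → light.

light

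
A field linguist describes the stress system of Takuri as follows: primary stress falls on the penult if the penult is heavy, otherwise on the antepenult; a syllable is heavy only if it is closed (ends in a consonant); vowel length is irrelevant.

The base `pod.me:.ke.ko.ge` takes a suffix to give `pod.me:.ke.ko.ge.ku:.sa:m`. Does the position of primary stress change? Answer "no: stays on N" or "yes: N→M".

yes: 3→5

Base `pod.me:.ke.ko.ge` (5 syllables):
  Weights: 3 ke L, 4 ko L, 5 ge L.
  The penult (syllable 4, ko) is light, so stress falls on the antepenult (syllable 3, ke).
  → primary stress on syllable 3.
Suffixed `pod.me:.ke.ko.ge.ku:.sa:m` (7 syllables):
  Weights: 5 ge L, 6 ku: L, 7 sa:m H.
  The penult (syllable 6, ku:) is light, so stress falls on the antepenult (syllable 5, ge).
  → primary stress on syllable 5.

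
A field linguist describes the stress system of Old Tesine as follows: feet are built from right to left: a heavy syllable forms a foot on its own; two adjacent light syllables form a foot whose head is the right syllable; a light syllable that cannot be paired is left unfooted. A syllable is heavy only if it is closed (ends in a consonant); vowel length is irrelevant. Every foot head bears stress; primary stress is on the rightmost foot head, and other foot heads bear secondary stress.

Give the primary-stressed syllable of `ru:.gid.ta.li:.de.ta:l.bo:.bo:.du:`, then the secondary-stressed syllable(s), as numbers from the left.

Weights: 1 ru: L, 2 gid H, 3 ta L, 4 li: L, 5 de L, 6 ta:l H, 7 bo: L, 8 bo: L, 9 du: L.
Parse right to left (heavy = foot alone; LL = one foot; stranded L unfooted): ru: (ˈgid) ta (li:.ˈde) (ˈta:l) bo: (bo:.ˈdu:).
Foot heads: 2, 5, 6, 9.
Primary stress on the rightmost head = syllable 9.
Secondary stress on 2, 5, 6: ru:.ˌgid.ta.li:.ˌde.ˌta:l.bo:.bo:.ˈdu:.

primary 9, secondary 2, 5, 6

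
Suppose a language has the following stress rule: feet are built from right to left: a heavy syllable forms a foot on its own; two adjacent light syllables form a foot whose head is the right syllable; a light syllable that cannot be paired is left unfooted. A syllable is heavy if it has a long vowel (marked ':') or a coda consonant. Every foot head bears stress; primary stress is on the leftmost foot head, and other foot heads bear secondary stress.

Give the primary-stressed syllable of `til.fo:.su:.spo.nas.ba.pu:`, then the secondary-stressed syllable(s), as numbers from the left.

primary 1, secondary 2, 3, 5, 7

Weights: 1 til H, 2 fo: H, 3 su: H, 4 spo L, 5 nas H, 6 ba L, 7 pu: H.
Parse right to left (heavy = foot alone; LL = one foot; stranded L unfooted): (ˈtil) (ˈfo:) (ˈsu:) spo (ˈnas) ba (ˈpu:).
Foot heads: 1, 2, 3, 5, 7.
Primary stress on the leftmost head = syllable 1.
Secondary stress on 2, 3, 5, 7: ˈtil.ˌfo:.ˌsu:.spo.ˌnas.ba.ˌpu:.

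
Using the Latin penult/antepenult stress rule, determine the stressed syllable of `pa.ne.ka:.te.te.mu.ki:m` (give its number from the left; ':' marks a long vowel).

Classical Latin: stress the penult if heavy (long vowel or closed), else the antepenult.
Weights: 5 te L, 6 mu L, 7 ki:m H.
The penult (syllable 6, mu) is light, so stress falls on the antepenult (syllable 5, te).
Stress on syllable 5: pa.ne.ka:.te.ˈte.mu.ki:m.

5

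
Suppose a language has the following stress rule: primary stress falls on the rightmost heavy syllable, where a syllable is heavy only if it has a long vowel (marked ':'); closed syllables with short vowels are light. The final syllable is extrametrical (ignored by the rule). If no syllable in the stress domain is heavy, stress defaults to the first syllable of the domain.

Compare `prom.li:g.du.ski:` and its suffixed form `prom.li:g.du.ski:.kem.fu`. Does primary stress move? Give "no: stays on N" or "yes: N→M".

Base `prom.li:g.du.ski:` (4 syllables):
  The final syllable (4, ski:) is extrametrical; the stress domain is syllables 1–3.
  Weights: 1 prom L, 2 li:g H, 3 du L.
  Heavy syllables in the domain: 2. The rightmost is syllable 2 (li:g).
  → primary stress on syllable 2.
Suffixed `prom.li:g.du.ski:.kem.fu` (6 syllables):
  The final syllable (6, fu) is extrametrical; the stress domain is syllables 1–5.
  Weights: 1 prom L, 2 li:g H, 3 du L, 4 ski: H, 5 kem L.
  Heavy syllables in the domain: 2, 4. The rightmost is syllable 4 (ski:).
  → primary stress on syllable 4.

yes: 2→4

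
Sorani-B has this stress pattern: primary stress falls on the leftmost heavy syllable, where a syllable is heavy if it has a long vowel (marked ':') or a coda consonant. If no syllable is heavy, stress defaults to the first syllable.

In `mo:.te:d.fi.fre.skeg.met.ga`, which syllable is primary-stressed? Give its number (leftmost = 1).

1

Weights: 1 mo: H, 2 te:d H, 3 fi L, 4 fre L, 5 skeg H, 6 met H, 7 ga L.
Heavy syllables in the domain: 1, 2, 5, 6. The leftmost is syllable 1 (mo:).
Primary stress: syllable 1 → ˈmo:.te:d.fi.fre.skeg.met.ga.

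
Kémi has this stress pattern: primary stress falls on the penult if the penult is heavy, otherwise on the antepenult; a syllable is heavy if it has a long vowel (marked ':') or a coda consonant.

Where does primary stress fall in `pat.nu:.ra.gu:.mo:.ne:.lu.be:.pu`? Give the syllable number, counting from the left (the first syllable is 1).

8

Weights: 7 lu L, 8 be: H, 9 pu L.
The penult (syllable 8, be:) is heavy, so it takes stress.
Primary stress: syllable 8 → pat.nu:.ra.gu:.mo:.ne:.lu.ˈbe:.pu.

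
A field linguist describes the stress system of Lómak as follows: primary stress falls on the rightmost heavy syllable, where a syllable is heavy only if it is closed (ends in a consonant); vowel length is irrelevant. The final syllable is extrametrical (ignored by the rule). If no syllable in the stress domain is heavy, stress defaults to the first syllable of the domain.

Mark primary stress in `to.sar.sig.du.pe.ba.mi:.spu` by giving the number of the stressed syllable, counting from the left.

3

The final syllable (8, spu) is extrametrical; the stress domain is syllables 1–7.
Weights: 1 to L, 2 sar H, 3 sig H, 4 du L, 5 pe L, 6 ba L, 7 mi: L.
Heavy syllables in the domain: 2, 3. The rightmost is syllable 3 (sig).
Primary stress: syllable 3 → to.sar.ˈsig.du.pe.ba.mi:.spu.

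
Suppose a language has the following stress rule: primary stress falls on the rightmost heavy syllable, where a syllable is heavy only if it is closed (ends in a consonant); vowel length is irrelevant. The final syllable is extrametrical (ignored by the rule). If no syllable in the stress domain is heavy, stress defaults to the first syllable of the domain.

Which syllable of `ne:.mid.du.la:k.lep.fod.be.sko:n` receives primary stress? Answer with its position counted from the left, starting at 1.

6

The final syllable (8, sko:n) is extrametrical; the stress domain is syllables 1–7.
Weights: 1 ne: L, 2 mid H, 3 du L, 4 la:k H, 5 lep H, 6 fod H, 7 be L.
Heavy syllables in the domain: 2, 4, 5, 6. The rightmost is syllable 6 (fod).
Primary stress: syllable 6 → ne:.mid.du.la:k.lep.ˈfod.be.sko:n.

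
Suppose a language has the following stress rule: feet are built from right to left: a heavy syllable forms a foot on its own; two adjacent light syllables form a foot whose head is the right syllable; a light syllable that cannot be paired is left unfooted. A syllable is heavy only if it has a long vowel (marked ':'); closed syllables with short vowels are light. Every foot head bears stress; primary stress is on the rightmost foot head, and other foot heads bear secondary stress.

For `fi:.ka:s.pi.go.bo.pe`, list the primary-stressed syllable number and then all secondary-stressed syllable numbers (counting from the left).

primary 6, secondary 1, 2, 4

Weights: 1 fi: H, 2 ka:s H, 3 pi L, 4 go L, 5 bo L, 6 pe L.
Parse right to left (heavy = foot alone; LL = one foot; stranded L unfooted): (ˈfi:) (ˈka:s) (pi.ˈgo) (bo.ˈpe).
Foot heads: 1, 2, 4, 6.
Primary stress on the rightmost head = syllable 6.
Secondary stress on 1, 2, 4: ˌfi:.ˌka:s.pi.ˌgo.bo.ˈpe.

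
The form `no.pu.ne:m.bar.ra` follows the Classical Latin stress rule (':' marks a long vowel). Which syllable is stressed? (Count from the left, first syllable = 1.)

Classical Latin: stress the penult if heavy (long vowel or closed), else the antepenult.
Weights: 3 ne:m H, 4 bar H, 5 ra L.
The penult (syllable 4, bar) is heavy, so it takes stress.
Stress on syllable 4: no.pu.ne:m.ˈbar.ra.

4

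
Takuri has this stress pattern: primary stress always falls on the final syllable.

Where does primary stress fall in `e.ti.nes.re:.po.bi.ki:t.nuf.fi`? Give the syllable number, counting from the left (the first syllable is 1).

9

The word has 9 syllables; the final syllable is syllable 9 (fi).
Primary stress: syllable 9 → e.ti.nes.re:.po.bi.ki:t.nuf.ˈfi.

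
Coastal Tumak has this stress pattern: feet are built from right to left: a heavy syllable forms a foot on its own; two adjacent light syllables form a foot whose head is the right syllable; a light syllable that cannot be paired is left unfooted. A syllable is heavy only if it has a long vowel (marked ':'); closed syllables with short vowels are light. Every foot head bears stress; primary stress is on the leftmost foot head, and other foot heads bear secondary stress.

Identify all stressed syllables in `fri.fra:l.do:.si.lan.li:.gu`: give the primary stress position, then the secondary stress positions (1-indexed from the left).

Weights: 1 fri L, 2 fra:l H, 3 do: H, 4 si L, 5 lan L, 6 li: H, 7 gu L.
Parse right to left (heavy = foot alone; LL = one foot; stranded L unfooted): fri (ˈfra:l) (ˈdo:) (si.ˈlan) (ˈli:) gu.
Foot heads: 2, 3, 5, 6.
Primary stress on the leftmost head = syllable 2.
Secondary stress on 3, 5, 6: fri.ˈfra:l.ˌdo:.si.ˌlan.ˌli:.gu.

primary 2, secondary 3, 5, 6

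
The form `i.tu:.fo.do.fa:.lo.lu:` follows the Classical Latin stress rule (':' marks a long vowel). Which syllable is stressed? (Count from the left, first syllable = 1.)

Classical Latin: stress the penult if heavy (long vowel or closed), else the antepenult.
Weights: 5 fa: H, 6 lo L, 7 lu: H.
The penult (syllable 6, lo) is light, so stress falls on the antepenult (syllable 5, fa:).
Stress on syllable 5: i.tu:.fo.do.ˈfa:.lo.lu:.

5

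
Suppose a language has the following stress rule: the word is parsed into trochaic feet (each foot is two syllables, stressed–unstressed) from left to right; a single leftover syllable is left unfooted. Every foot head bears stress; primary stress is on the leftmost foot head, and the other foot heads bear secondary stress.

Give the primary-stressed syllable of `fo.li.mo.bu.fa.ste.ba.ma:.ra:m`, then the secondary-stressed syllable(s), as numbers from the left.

primary 1, secondary 3, 5, 7

Parse left to right into trochaic (ˈσσ) feet: (ˈfo.li) (ˈmo.bu) (ˈfa.ste) (ˈba.ma:) ra:m. Syllable 9 is left unfooted.
Foot heads (stressed positions): 1, 3, 5, 7.
End Rule Leftmost: primary stress on the leftmost head = syllable 1.
Secondary stress on 3, 5, 7: ˈfo.li.ˌmo.bu.ˌfa.ste.ˌba.ma:.ra:m.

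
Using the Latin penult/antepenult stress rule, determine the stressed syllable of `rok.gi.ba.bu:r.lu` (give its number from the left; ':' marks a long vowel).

Classical Latin: stress the penult if heavy (long vowel or closed), else the antepenult.
Weights: 3 ba L, 4 bu:r H, 5 lu L.
The penult (syllable 4, bu:r) is heavy, so it takes stress.
Stress on syllable 4: rok.gi.ba.ˈbu:r.lu.

4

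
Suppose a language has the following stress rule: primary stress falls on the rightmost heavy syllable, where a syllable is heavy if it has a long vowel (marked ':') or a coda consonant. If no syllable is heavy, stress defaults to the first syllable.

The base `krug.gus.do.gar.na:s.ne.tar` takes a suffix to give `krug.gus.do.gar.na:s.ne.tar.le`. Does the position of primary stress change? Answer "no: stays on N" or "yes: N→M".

no: stays on 7

Base `krug.gus.do.gar.na:s.ne.tar` (7 syllables):
  Weights: 1 krug H, 2 gus H, 3 do L, 4 gar H, 5 na:s H, 6 ne L, 7 tar H.
  Heavy syllables in the domain: 1, 2, 4, 5, 7. The rightmost is syllable 7 (tar).
  → primary stress on syllable 7.
Suffixed `krug.gus.do.gar.na:s.ne.tar.le` (8 syllables):
  Weights: 1 krug H, 2 gus H, 3 do L, 4 gar H, 5 na:s H, 6 ne L, 7 tar H, 8 le L.
  Heavy syllables in the domain: 1, 2, 4, 5, 7. The rightmost is syllable 7 (tar).
  → primary stress on syllable 7.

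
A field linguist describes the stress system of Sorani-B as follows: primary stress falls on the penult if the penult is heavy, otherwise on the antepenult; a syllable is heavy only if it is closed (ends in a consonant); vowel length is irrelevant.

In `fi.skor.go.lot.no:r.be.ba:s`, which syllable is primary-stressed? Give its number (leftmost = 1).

Weights: 5 no:r H, 6 be L, 7 ba:s H.
The penult (syllable 6, be) is light, so stress falls on the antepenult (syllable 5, no:r).
Primary stress: syllable 5 → fi.skor.go.lot.ˈno:r.be.ba:s.

5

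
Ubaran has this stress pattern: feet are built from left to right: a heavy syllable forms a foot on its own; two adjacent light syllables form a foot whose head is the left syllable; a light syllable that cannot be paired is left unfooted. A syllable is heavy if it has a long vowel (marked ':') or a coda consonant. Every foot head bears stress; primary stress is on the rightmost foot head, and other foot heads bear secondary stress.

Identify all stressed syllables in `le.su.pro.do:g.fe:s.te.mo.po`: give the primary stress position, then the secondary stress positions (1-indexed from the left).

Weights: 1 le L, 2 su L, 3 pro L, 4 do:g H, 5 fe:s H, 6 te L, 7 mo L, 8 po L.
Parse left to right (heavy = foot alone; LL = one foot; stranded L unfooted): (ˈle.su) pro (ˈdo:g) (ˈfe:s) (ˈte.mo) po.
Foot heads: 1, 4, 5, 6.
Primary stress on the rightmost head = syllable 6.
Secondary stress on 1, 4, 5: ˌle.su.pro.ˌdo:g.ˌfe:s.ˈte.mo.po.

primary 6, secondary 1, 4, 5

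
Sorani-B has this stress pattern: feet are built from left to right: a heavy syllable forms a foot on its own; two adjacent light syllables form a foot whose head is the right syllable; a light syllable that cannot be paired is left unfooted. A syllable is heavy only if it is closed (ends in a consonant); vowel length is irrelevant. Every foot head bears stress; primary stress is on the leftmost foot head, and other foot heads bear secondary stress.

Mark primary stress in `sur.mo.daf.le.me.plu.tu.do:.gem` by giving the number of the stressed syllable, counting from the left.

Weights: 1 sur H, 2 mo L, 3 daf H, 4 le L, 5 me L, 6 plu L, 7 tu L, 8 do: L, 9 gem H.
Parse left to right (heavy = foot alone; LL = one foot; stranded L unfooted): (ˈsur) mo (ˈdaf) (le.ˈme) (plu.ˈtu) do: (ˈgem).
Foot heads: 1, 3, 5, 7, 9.
Primary stress on the leftmost head = syllable 1.
Primary stress: syllable 1 → ˈsur.mo.daf.le.me.plu.tu.do:.gem.

1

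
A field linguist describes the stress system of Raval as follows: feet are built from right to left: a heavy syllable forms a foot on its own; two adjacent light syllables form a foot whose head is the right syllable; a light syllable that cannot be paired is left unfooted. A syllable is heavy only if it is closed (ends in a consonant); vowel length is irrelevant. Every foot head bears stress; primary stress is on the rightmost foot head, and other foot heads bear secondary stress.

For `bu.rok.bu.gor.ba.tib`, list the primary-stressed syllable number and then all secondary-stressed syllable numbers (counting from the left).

primary 6, secondary 2, 4

Weights: 1 bu L, 2 rok H, 3 bu L, 4 gor H, 5 ba L, 6 tib H.
Parse right to left (heavy = foot alone; LL = one foot; stranded L unfooted): bu (ˈrok) bu (ˈgor) ba (ˈtib).
Foot heads: 2, 4, 6.
Primary stress on the rightmost head = syllable 6.
Secondary stress on 2, 4: bu.ˌrok.bu.ˌgor.ba.ˈtib.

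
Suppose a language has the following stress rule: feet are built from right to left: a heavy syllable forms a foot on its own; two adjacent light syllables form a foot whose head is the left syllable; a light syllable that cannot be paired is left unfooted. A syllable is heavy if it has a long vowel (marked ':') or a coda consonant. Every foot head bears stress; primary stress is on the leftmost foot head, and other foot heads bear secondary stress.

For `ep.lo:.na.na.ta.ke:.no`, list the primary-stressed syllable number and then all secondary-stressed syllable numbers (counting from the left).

primary 1, secondary 2, 4, 6

Weights: 1 ep H, 2 lo: H, 3 na L, 4 na L, 5 ta L, 6 ke: H, 7 no L.
Parse right to left (heavy = foot alone; LL = one foot; stranded L unfooted): (ˈep) (ˈlo:) na (ˈna.ta) (ˈke:) no.
Foot heads: 1, 2, 4, 6.
Primary stress on the leftmost head = syllable 1.
Secondary stress on 2, 4, 6: ˈep.ˌlo:.na.ˌna.ta.ˌke:.no.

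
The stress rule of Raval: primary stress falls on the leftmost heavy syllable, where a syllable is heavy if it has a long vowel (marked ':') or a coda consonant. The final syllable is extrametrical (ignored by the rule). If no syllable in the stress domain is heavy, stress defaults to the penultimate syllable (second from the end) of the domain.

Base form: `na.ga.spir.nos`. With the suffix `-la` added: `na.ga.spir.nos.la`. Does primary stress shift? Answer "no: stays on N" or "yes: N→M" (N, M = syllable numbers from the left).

Base `na.ga.spir.nos` (4 syllables):
  The final syllable (4, nos) is extrametrical; the stress domain is syllables 1–3.
  Weights: 1 na L, 2 ga L, 3 spir H.
  Heavy syllables in the domain: 3. The leftmost is syllable 3 (spir).
  → primary stress on syllable 3.
Suffixed `na.ga.spir.nos.la` (5 syllables):
  The final syllable (5, la) is extrametrical; the stress domain is syllables 1–4.
  Weights: 1 na L, 2 ga L, 3 spir H, 4 nos H.
  Heavy syllables in the domain: 3, 4. The leftmost is syllable 3 (spir).
  → primary stress on syllable 3.

no: stays on 3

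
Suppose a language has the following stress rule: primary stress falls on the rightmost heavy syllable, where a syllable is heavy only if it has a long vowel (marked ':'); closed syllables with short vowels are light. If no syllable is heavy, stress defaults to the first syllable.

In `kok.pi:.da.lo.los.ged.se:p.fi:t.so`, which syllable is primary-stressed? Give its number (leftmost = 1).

Weights: 1 kok L, 2 pi: H, 3 da L, 4 lo L, 5 los L, 6 ged L, 7 se:p H, 8 fi:t H, 9 so L.
Heavy syllables in the domain: 2, 7, 8. The rightmost is syllable 8 (fi:t).
Primary stress: syllable 8 → kok.pi:.da.lo.los.ged.se:p.ˈfi:t.so.

8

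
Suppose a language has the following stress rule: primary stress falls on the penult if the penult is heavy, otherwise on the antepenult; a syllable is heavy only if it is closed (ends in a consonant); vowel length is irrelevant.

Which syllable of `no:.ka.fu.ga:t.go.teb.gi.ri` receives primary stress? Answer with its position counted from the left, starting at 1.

Weights: 6 teb H, 7 gi L, 8 ri L.
The penult (syllable 7, gi) is light, so stress falls on the antepenult (syllable 6, teb).
Primary stress: syllable 6 → no:.ka.fu.ga:t.go.ˈteb.gi.ri.

6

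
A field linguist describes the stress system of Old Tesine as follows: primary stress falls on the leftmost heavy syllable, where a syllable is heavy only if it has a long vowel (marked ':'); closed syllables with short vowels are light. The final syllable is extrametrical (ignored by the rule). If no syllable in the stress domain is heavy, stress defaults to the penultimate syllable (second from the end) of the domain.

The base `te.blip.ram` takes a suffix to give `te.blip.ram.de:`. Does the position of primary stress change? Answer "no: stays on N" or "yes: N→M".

yes: 1→2

Base `te.blip.ram` (3 syllables):
  The final syllable (3, ram) is extrametrical; the stress domain is syllables 1–2.
  Weights: 1 te L, 2 blip L.
  No heavy syllable in the domain; default to the penultimate syllable (second from the end) of the domain = syllable 1.
  → primary stress on syllable 1.
Suffixed `te.blip.ram.de:` (4 syllables):
  The final syllable (4, de:) is extrametrical; the stress domain is syllables 1–3.
  Weights: 1 te L, 2 blip L, 3 ram L.
  No heavy syllable in the domain; default to the penultimate syllable (second from the end) of the domain = syllable 2.
  → primary stress on syllable 2.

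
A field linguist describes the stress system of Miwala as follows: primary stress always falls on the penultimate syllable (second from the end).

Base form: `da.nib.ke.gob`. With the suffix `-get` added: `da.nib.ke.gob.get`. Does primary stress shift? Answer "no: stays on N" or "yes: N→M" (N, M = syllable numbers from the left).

yes: 3→4

Base `da.nib.ke.gob` (4 syllables):
  The word has 4 syllables; the penultimate syllable (second from the end) is syllable 3 (ke).
  → primary stress on syllable 3.
Suffixed `da.nib.ke.gob.get` (5 syllables):
  The word has 5 syllables; the penultimate syllable (second from the end) is syllable 4 (gob).
  → primary stress on syllable 4.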